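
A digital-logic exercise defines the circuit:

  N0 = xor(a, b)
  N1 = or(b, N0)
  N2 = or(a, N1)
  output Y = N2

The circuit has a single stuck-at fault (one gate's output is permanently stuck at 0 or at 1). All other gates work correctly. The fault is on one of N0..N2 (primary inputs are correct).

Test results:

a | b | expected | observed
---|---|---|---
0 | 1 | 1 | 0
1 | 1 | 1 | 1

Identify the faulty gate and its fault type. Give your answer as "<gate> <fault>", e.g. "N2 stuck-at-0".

N1 stuck-at-0

Fault-free values for test 1 (a=0, b=1): N0=1, N1=1, N2=1, giving Y=1. Observed 0.
Test 1: faults giving observed 0 are {N1 stuck-at-0, N2 stuck-at-0}.
Test 2 (a=1, b=1): fault-free N0=0, N1=1, N2=1 → 1; observed 1. Eliminates N2 stuck-at-0.
Only N1 stuck-at-0 is consistent with every test.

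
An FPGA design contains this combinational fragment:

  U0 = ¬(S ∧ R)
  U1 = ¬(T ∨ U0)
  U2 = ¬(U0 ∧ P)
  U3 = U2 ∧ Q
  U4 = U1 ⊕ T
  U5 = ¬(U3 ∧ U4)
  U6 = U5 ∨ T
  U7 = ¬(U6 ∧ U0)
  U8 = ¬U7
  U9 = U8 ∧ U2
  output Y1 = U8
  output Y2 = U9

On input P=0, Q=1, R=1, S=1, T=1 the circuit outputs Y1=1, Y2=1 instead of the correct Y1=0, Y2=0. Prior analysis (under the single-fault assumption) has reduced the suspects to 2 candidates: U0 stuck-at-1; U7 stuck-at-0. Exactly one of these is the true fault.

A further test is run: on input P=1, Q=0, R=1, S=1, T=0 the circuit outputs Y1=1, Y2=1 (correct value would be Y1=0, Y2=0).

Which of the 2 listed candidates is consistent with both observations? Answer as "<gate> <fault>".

U7 stuck-at-0

Evaluate each candidate on input P=1, Q=0, R=1, S=1, T=0:
  U0 stuck-at-1: U0=1 [stuck-at-1], U1=0, U2=0, U3=0, U4=0, U5=1, U6=1, U7=0, U8=1, U9=0 → Y1=1, Y2=0 — eliminated
  U7 stuck-at-0: U0=0, U1=1, U2=1, U3=0, U4=1, U5=1, U6=1, U7=0 [stuck-at-0], U8=1, U9=1 → Y1=1, Y2=1 — matches
Only U7 stuck-at-0 reproduces the observed Y1=1, Y2=1.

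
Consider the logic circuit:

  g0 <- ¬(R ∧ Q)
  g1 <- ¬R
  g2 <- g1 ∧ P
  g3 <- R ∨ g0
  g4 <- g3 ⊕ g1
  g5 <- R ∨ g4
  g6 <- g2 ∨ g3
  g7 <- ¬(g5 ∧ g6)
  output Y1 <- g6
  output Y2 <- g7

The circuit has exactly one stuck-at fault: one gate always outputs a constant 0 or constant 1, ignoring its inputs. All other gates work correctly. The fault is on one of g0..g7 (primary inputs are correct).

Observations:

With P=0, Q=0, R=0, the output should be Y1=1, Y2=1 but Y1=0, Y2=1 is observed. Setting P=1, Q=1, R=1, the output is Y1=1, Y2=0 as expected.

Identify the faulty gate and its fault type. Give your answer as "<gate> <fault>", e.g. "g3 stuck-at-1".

Fault-free values for test 1 (P=0, Q=0, R=0): g0=1, g1=1, g2=0, g3=1, g4=0, g5=0, g6=1, g7=1, giving Y1=1, Y2=1. Observed Y1=0, Y2=1.
Test 1: faults giving observed Y1=0, Y2=1 are {g0 stuck-at-0, g3 stuck-at-0, g6 stuck-at-0}.
Test 2 (P=1, Q=1, R=1): fault-free g0=0, g1=0, g2=0, g3=1, g4=1, g5=1, g6=1, g7=0 → Y1=1, Y2=0; observed Y1=1, Y2=0. Eliminates g3 stuck-at-0, g6 stuck-at-0.
Only g0 stuck-at-0 is consistent with every test.

g0 stuck-at-0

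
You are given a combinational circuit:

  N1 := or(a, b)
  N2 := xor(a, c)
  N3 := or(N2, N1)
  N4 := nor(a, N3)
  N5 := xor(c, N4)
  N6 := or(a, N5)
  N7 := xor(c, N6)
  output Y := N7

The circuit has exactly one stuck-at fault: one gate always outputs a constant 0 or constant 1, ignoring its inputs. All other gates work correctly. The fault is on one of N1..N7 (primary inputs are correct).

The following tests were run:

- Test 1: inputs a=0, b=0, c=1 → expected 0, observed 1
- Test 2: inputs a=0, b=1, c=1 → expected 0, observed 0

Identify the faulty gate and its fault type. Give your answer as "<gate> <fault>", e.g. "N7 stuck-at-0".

N2 stuck-at-0

Fault-free values for test 1 (a=0, b=0, c=1): N1=0, N2=1, N3=1, N4=0, N5=1, N6=1, N7=0, giving Y=0. Observed 1.
Test 1: faults giving observed 1 are {N2 stuck-at-0, N3 stuck-at-0, N4 stuck-at-1, N5 stuck-at-0, N6 stuck-at-0, N7 stuck-at-1}.
Test 2 (a=0, b=1, c=1): fault-free N1=1, N2=1, N3=1, N4=0, N5=1, N6=1, N7=0 → 0; observed 0. Eliminates N3 stuck-at-0, N4 stuck-at-1, N5 stuck-at-0, N6 stuck-at-0, N7 stuck-at-1.
Only N2 stuck-at-0 is consistent with every test.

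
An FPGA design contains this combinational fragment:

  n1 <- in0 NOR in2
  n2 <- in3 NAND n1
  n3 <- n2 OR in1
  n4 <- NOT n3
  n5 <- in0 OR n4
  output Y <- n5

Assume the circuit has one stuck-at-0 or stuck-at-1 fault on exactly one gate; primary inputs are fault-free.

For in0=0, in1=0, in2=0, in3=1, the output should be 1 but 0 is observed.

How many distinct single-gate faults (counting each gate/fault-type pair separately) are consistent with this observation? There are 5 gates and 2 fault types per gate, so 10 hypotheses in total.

5

Fault-free: n1=1, n2=0, n3=0, n4=1, n5=1 → 1. Observed 0.
  n1 stuck-at-0: output 0 ✓
  n1 stuck-at-1: output 1 ✗
  n2 stuck-at-0: output 1 ✗
  n2 stuck-at-1: output 0 ✓
  n3 stuck-at-0: output 1 ✗
  n3 stuck-at-1: output 0 ✓
  n4 stuck-at-0: output 0 ✓
  n4 stuck-at-1: output 1 ✗
  n5 stuck-at-0: output 0 ✓
  n5 stuck-at-1: output 1 ✗
Consistent faults: {n1 stuck-at-0, n2 stuck-at-1, n3 stuck-at-1, n4 stuck-at-0, n5 stuck-at-0} — 5 in all.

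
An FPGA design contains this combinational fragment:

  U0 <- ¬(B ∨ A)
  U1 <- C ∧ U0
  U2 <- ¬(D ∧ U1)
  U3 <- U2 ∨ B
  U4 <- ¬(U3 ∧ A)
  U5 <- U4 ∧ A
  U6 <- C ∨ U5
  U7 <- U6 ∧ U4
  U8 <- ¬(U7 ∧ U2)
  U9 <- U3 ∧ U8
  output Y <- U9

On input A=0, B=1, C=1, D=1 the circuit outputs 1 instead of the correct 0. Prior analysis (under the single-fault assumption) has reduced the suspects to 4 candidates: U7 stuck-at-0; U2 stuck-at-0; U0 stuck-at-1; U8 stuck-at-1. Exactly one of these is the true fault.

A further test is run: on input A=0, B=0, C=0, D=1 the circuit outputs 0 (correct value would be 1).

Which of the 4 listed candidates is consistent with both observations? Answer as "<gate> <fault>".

U2 stuck-at-0

Evaluate each candidate on input A=0, B=0, C=0, D=1:
  U7 stuck-at-0: U0=1, U1=0, U2=1, U3=1, U4=1, U5=0, U6=0, U7=0 [stuck-at-0], U8=1, U9=1 → 1 — eliminated
  U2 stuck-at-0: U0=1, U1=0, U2=0 [stuck-at-0], U3=0, U4=1, U5=0, U6=0, U7=0, U8=1, U9=0 → 0 — matches
  U0 stuck-at-1: U0=1 [stuck-at-1], U1=0, U2=1, U3=1, U4=1, U5=0, U6=0, U7=0, U8=1, U9=1 → 1 — eliminated
  U8 stuck-at-1: U0=1, U1=0, U2=1, U3=1, U4=1, U5=0, U6=0, U7=0, U8=1 [stuck-at-1], U9=1 → 1 — eliminated
Only U2 stuck-at-0 reproduces the observed 0.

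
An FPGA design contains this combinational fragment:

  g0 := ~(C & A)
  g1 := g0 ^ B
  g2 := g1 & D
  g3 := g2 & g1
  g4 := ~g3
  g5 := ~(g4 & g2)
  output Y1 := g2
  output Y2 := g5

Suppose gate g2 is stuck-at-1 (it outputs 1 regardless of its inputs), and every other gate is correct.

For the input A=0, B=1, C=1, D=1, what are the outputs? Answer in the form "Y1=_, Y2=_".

Y1=1, Y2=0

Propagate with g2 forced: g0=1, g1=0, g2=1 [stuck-at-1], g3=0, g4=1, g5=0.
So the outputs are Y1=1, Y2=0. (Without the fault they would be Y1=0, Y2=1.)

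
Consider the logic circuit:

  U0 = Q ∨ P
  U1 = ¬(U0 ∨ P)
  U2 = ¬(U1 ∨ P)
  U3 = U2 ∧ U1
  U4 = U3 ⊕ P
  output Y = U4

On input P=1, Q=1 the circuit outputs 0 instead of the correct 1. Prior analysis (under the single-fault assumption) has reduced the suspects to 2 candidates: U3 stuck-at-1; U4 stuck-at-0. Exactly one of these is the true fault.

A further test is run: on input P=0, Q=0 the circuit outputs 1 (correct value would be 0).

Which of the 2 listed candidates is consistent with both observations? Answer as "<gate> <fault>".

U3 stuck-at-1

Evaluate each candidate on input P=0, Q=0:
  U3 stuck-at-1: U0=0, U1=1, U2=0, U3=1 [stuck-at-1], U4=1 → 1 — matches
  U4 stuck-at-0: U0=0, U1=1, U2=0, U3=0, U4=0 [stuck-at-0] → 0 — eliminated
Only U3 stuck-at-1 reproduces the observed 1.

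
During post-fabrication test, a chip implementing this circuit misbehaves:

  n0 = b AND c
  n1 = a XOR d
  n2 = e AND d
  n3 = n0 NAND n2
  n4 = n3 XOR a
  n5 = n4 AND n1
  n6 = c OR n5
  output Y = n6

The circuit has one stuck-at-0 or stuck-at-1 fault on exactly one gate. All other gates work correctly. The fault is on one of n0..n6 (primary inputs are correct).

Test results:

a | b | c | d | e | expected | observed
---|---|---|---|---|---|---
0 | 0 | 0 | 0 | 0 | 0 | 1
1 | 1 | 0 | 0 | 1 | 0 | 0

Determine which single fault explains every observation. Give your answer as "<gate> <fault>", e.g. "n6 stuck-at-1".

Fault-free values for test 1 (a=0, b=0, c=0, d=0, e=0): n0=0, n1=0, n2=0, n3=1, n4=1, n5=0, n6=0, giving Y=0. Observed 1.
Test 1: faults giving observed 1 are {n1 stuck-at-1, n5 stuck-at-1, n6 stuck-at-1}.
Test 2 (a=1, b=1, c=0, d=0, e=1): fault-free n0=0, n1=1, n2=0, n3=1, n4=0, n5=0, n6=0 → 0; observed 0. Eliminates n5 stuck-at-1, n6 stuck-at-1.
Only n1 stuck-at-1 is consistent with every test.

n1 stuck-at-1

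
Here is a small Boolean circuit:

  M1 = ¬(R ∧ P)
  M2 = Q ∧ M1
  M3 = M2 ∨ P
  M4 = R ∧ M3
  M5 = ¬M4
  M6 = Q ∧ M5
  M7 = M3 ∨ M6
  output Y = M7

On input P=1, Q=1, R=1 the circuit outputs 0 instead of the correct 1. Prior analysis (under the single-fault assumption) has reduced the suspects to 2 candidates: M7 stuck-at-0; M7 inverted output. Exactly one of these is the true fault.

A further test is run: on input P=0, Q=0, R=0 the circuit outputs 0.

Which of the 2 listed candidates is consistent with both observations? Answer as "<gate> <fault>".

M7 stuck-at-0

Evaluate each candidate on input P=0, Q=0, R=0:
  M7 stuck-at-0: M1=1, M2=0, M3=0, M4=0, M5=1, M6=0, M7=0 [stuck-at-0] → 0 — matches
  M7 inverted output: M1=1, M2=0, M3=0, M4=0, M5=1, M6=0, M7=1 [inverted output] → 1 — eliminated
Only M7 stuck-at-0 reproduces the observed 0.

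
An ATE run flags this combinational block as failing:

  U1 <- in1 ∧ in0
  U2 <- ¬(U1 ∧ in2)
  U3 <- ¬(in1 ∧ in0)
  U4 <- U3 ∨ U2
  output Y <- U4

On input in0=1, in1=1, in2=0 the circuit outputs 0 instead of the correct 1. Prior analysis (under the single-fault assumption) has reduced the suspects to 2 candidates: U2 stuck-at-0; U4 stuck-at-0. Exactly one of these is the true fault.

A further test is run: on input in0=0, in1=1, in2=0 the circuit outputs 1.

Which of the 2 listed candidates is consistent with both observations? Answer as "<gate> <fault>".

Evaluate each candidate on input in0=0, in1=1, in2=0:
  U2 stuck-at-0: U1=0, U2=0 [stuck-at-0], U3=1, U4=1 → 1 — matches
  U4 stuck-at-0: U1=0, U2=1, U3=1, U4=0 [stuck-at-0] → 0 — eliminated
Only U2 stuck-at-0 reproduces the observed 1.

U2 stuck-at-0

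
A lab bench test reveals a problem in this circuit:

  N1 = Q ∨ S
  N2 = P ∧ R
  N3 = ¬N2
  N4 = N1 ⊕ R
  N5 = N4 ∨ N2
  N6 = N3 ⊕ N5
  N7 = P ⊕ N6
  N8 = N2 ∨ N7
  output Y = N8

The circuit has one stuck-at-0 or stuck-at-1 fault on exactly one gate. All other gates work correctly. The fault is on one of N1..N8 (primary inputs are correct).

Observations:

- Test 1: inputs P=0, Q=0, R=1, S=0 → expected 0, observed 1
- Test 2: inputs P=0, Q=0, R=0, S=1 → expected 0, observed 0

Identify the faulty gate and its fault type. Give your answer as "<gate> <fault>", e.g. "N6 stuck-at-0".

N1 stuck-at-1

Fault-free values for test 1 (P=0, Q=0, R=1, S=0): N1=0, N2=0, N3=1, N4=1, N5=1, N6=0, N7=0, N8=0, giving Y=0. Observed 1.
Test 1: faults giving observed 1 are {N1 stuck-at-1, N2 stuck-at-1, N3 stuck-at-0, N4 stuck-at-0, N5 stuck-at-0, N6 stuck-at-1, N7 stuck-at-1, N8 stuck-at-1}.
Test 2 (P=0, Q=0, R=0, S=1): fault-free N1=1, N2=0, N3=1, N4=1, N5=1, N6=0, N7=0, N8=0 → 0; observed 0. Eliminates N2 stuck-at-1, N3 stuck-at-0, N4 stuck-at-0, N5 stuck-at-0, N6 stuck-at-1, N7 stuck-at-1, N8 stuck-at-1.
Only N1 stuck-at-1 is consistent with every test.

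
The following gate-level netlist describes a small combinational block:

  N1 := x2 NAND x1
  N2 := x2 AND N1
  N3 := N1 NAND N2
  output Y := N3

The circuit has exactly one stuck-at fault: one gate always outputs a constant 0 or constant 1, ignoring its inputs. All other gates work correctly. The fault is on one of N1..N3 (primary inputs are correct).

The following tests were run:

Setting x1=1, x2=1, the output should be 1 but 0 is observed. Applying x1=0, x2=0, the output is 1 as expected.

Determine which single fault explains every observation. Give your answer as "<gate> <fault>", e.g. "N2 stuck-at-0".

N1 stuck-at-1

Fault-free values for test 1 (x1=1, x2=1): N1=0, N2=0, N3=1, giving Y=1. Observed 0.
Test 1: faults giving observed 0 are {N1 stuck-at-1, N3 stuck-at-0}.
Test 2 (x1=0, x2=0): fault-free N1=1, N2=0, N3=1 → 1; observed 1. Eliminates N3 stuck-at-0.
Only N1 stuck-at-1 is consistent with every test.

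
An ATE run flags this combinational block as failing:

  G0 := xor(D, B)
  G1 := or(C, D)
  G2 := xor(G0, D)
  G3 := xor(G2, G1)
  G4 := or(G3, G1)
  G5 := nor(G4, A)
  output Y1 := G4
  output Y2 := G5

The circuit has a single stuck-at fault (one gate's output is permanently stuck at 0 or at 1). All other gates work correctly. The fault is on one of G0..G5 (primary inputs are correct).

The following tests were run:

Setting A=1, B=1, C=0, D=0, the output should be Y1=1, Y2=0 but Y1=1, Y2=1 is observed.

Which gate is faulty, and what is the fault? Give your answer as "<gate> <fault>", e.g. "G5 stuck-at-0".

Fault-free values for test 1 (A=1, B=1, C=0, D=0): G0=1, G1=0, G2=1, G3=1, G4=1, G5=0, giving Y1=1, Y2=0. Observed Y1=1, Y2=1.
Test 1: faults giving observed Y1=1, Y2=1 are {G5 stuck-at-1}.
Only G5 stuck-at-1 is consistent with every test.

G5 stuck-at-1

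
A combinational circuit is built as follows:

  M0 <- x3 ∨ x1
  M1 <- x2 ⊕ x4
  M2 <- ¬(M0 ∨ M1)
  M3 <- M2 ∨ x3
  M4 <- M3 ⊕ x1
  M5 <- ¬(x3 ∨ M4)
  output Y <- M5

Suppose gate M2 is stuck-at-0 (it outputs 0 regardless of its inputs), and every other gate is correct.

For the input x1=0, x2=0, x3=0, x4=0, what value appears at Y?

Propagate with M2 forced: M0=0, M1=0, M2=0 [stuck-at-0], M3=0, M4=0, M5=1.
So Y = 1. (Without the fault it would be 0.)

1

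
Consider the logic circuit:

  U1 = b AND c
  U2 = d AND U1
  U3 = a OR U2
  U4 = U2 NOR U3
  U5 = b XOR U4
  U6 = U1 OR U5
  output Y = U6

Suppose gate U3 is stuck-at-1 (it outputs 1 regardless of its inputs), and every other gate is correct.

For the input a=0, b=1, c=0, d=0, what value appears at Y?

Propagate with U3 forced: U1=0, U2=0, U3=1 [stuck-at-1], U4=0, U5=1, U6=1.
So Y = 1. (Without the fault it would be 0.)

1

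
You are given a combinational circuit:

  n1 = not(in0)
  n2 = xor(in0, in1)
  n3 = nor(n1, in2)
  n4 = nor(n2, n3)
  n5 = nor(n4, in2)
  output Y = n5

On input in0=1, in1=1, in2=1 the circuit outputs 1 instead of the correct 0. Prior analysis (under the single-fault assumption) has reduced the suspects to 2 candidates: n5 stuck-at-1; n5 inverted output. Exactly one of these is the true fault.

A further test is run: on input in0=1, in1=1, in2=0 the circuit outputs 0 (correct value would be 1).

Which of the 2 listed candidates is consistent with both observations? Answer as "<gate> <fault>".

n5 inverted output

Evaluate each candidate on input in0=1, in1=1, in2=0:
  n5 stuck-at-1: n1=0, n2=0, n3=1, n4=0, n5=1 [stuck-at-1] → 1 — eliminated
  n5 inverted output: n1=0, n2=0, n3=1, n4=0, n5=0 [inverted output] → 0 — matches
Only n5 inverted output reproduces the observed 0.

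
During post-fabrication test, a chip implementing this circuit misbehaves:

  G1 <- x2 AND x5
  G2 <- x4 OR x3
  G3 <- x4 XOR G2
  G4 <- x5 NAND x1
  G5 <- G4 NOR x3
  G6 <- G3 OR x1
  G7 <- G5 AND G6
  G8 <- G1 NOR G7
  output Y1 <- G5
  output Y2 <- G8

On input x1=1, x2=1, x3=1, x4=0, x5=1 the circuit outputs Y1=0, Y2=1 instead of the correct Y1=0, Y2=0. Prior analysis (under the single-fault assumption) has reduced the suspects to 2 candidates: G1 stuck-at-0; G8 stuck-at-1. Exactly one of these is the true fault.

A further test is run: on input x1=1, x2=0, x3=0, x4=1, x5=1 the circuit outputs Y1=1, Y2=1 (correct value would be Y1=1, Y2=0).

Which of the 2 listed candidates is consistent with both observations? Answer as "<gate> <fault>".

G8 stuck-at-1

Evaluate each candidate on input x1=1, x2=0, x3=0, x4=1, x5=1:
  G1 stuck-at-0: G1=0 [stuck-at-0], G2=1, G3=0, G4=0, G5=1, G6=1, G7=1, G8=0 → Y1=1, Y2=0 — eliminated
  G8 stuck-at-1: G1=0, G2=1, G3=0, G4=0, G5=1, G6=1, G7=1, G8=1 [stuck-at-1] → Y1=1, Y2=1 — matches
Only G8 stuck-at-1 reproduces the observed Y1=1, Y2=1.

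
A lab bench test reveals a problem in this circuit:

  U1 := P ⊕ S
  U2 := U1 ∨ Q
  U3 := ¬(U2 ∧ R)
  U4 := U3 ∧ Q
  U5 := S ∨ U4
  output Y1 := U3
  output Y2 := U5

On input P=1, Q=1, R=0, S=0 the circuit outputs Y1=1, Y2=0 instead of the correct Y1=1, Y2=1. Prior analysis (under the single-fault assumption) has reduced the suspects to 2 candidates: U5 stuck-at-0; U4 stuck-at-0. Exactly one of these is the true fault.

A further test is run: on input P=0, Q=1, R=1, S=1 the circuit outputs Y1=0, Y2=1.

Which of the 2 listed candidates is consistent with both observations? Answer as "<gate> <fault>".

U4 stuck-at-0

Evaluate each candidate on input P=0, Q=1, R=1, S=1:
  U5 stuck-at-0: U1=1, U2=1, U3=0, U4=0, U5=0 [stuck-at-0] → Y1=0, Y2=0 — eliminated
  U4 stuck-at-0: U1=1, U2=1, U3=0, U4=0 [stuck-at-0], U5=1 → Y1=0, Y2=1 — matches
Only U4 stuck-at-0 reproduces the observed Y1=0, Y2=1.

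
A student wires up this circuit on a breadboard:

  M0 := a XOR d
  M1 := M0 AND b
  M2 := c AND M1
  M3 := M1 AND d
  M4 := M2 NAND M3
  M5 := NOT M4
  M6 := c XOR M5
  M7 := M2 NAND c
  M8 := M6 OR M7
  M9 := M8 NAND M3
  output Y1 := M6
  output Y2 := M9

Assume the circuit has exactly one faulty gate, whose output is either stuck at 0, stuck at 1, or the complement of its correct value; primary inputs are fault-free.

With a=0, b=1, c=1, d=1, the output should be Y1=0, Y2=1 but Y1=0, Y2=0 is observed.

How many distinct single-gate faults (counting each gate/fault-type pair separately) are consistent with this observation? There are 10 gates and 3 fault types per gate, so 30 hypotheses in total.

6

Fault-free: M0=1, M1=1, M2=1, M3=1, M4=0, M5=1, M6=0, M7=0, M8=0, M9=1 → Y1=0, Y2=1. Observed Y1=0, Y2=0.
  M0: none of the 3 fault types match ✗
  M1: none of the 3 fault types match ✗
  M2: none of the 3 fault types match ✗
  M3: none of the 3 fault types match ✗
  M4: none of the 3 fault types match ✗
  M5: none of the 3 fault types match ✗
  M6: none of the 3 fault types match ✗
  M7: stuck-at-1, inverted output ✓; others ✗
  M8: stuck-at-1, inverted output ✓; others ✗
  M9: stuck-at-0, inverted output ✓; others ✗
Consistent faults: {M7 stuck-at-1, M7 inverted output, M8 stuck-at-1, M8 inverted output, M9 stuck-at-0, M9 inverted output} — 6 in all.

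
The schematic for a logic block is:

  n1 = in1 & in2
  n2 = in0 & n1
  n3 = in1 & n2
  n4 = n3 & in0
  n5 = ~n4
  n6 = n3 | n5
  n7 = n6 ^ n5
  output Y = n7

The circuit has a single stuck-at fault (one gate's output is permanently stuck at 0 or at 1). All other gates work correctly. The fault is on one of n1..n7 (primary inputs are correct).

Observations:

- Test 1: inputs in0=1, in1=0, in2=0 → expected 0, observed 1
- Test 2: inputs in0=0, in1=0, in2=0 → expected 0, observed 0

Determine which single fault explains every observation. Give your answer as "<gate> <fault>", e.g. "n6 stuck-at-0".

Fault-free values for test 1 (in0=1, in1=0, in2=0): n1=0, n2=0, n3=0, n4=0, n5=1, n6=1, n7=0, giving Y=0. Observed 1.
Test 1: faults giving observed 1 are {n3 stuck-at-1, n6 stuck-at-0, n7 stuck-at-1}.
Test 2 (in0=0, in1=0, in2=0): fault-free n1=0, n2=0, n3=0, n4=0, n5=1, n6=1, n7=0 → 0; observed 0. Eliminates n6 stuck-at-0, n7 stuck-at-1.
Only n3 stuck-at-1 is consistent with every test.

n3 stuck-at-1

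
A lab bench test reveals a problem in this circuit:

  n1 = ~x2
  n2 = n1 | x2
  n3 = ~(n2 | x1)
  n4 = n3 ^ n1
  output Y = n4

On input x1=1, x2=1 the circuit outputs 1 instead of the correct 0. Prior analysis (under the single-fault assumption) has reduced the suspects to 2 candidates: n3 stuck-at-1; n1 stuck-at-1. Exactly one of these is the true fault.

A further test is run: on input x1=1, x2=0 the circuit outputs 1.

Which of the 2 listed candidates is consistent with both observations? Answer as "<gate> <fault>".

n1 stuck-at-1

Evaluate each candidate on input x1=1, x2=0:
  n3 stuck-at-1: n1=1, n2=1, n3=1 [stuck-at-1], n4=0 → 0 — eliminated
  n1 stuck-at-1: n1=1 [stuck-at-1], n2=1, n3=0, n4=1 → 1 — matches
Only n1 stuck-at-1 reproduces the observed 1.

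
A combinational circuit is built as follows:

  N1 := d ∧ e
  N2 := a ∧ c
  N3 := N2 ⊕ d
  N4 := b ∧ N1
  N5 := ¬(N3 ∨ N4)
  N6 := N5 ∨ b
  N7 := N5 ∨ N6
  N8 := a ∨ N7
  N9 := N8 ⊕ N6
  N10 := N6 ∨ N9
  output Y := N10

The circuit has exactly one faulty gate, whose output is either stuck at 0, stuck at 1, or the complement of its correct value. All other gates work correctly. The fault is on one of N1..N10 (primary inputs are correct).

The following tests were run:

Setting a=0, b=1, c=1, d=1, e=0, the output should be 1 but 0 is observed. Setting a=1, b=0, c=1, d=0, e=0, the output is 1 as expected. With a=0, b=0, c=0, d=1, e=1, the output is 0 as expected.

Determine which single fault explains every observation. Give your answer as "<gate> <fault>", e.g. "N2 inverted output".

Fault-free values for test 1 (a=0, b=1, c=1, d=1, e=0): N1=0, N2=0, N3=1, N4=0, N5=0, N6=1, N7=1, N8=1, N9=0, N10=1, giving Y=1. Observed 0.
Test 1: faults giving observed 0 are {N6 stuck-at-0, N6 inverted output, N10 stuck-at-0, N10 inverted output}.
Test 2 (a=1, b=0, c=1, d=0, e=0): fault-free N1=0, N2=1, N3=1, N4=0, N5=0, N6=0, N7=0, N8=1, N9=1, N10=1 → 1; observed 1. Eliminates N10 stuck-at-0, N10 inverted output.
Test 3 (a=0, b=0, c=0, d=1, e=1): fault-free N1=1, N2=0, N3=1, N4=0, N5=0, N6=0, N7=0, N8=0, N9=0, N10=0 → 0; observed 0. Eliminates N6 inverted output.
Only N6 stuck-at-0 is consistent with every test.

N6 stuck-at-0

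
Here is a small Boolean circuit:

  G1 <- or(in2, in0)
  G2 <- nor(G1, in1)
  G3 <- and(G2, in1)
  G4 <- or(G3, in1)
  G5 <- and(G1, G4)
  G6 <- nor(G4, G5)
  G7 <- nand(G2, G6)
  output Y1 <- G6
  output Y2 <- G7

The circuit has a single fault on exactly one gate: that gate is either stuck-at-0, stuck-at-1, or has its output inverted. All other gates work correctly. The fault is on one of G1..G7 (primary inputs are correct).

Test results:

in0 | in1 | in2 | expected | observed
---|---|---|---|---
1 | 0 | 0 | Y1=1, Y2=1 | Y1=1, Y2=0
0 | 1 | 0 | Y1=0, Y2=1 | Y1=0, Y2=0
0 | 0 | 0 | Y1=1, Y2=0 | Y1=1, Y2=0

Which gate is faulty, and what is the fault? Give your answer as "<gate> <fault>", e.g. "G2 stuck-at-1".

Fault-free values for test 1 (in0=1, in1=0, in2=0): G1=1, G2=0, G3=0, G4=0, G5=0, G6=1, G7=1, giving Y1=1, Y2=1. Observed Y1=1, Y2=0.
Test 1: faults giving observed Y1=1, Y2=0 are {G1 stuck-at-0, G1 inverted output, G2 stuck-at-1, G2 inverted output, G7 stuck-at-0, G7 inverted output}.
Test 2 (in0=0, in1=1, in2=0): fault-free G1=0, G2=0, G3=0, G4=1, G5=0, G6=0, G7=1 → Y1=0, Y2=1; observed Y1=0, Y2=0. Eliminates G1 stuck-at-0, G1 inverted output, G2 stuck-at-1, G2 inverted output.
Test 3 (in0=0, in1=0, in2=0): fault-free G1=0, G2=1, G3=0, G4=0, G5=0, G6=1, G7=0 → Y1=1, Y2=0; observed Y1=1, Y2=0. Eliminates G7 inverted output.
Only G7 stuck-at-0 is consistent with every test.

G7 stuck-at-0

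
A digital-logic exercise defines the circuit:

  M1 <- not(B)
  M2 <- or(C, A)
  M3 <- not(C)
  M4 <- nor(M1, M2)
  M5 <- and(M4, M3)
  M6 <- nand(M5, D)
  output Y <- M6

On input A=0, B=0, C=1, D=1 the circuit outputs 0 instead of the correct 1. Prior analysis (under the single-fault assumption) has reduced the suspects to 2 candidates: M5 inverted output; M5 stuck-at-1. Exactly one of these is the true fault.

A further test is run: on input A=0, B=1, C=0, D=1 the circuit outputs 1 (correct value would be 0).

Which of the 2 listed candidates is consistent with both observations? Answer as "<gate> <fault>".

Evaluate each candidate on input A=0, B=1, C=0, D=1:
  M5 inverted output: M1=0, M2=0, M3=1, M4=1, M5=0 [inverted output], M6=1 → 1 — matches
  M5 stuck-at-1: M1=0, M2=0, M3=1, M4=1, M5=1 [stuck-at-1], M6=0 → 0 — eliminated
Only M5 inverted output reproduces the observed 1.

M5 inverted output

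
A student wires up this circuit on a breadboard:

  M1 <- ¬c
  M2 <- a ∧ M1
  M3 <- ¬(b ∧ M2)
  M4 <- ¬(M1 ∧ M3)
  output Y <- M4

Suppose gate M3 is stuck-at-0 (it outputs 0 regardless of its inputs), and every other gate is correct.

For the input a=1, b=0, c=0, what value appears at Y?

1

Propagate with M3 forced: M1=1, M2=1, M3=0 [stuck-at-0], M4=1.
So Y = 1. (Without the fault it would be 0.)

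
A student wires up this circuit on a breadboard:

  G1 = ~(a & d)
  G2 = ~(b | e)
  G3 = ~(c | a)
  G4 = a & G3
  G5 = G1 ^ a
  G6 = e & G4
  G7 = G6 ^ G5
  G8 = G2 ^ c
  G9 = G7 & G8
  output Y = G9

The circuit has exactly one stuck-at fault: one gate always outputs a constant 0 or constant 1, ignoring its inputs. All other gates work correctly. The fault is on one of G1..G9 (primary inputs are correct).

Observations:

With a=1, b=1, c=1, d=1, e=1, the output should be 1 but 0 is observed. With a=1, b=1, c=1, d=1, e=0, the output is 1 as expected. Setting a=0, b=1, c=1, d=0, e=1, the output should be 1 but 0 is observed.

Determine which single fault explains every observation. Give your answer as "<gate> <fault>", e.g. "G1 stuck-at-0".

Fault-free values for test 1 (a=1, b=1, c=1, d=1, e=1): G1=0, G2=0, G3=0, G4=0, G5=1, G6=0, G7=1, G8=1, G9=1, giving Y=1. Observed 0.
Test 1: faults giving observed 0 are {G1 stuck-at-1, G2 stuck-at-1, G3 stuck-at-1, G4 stuck-at-1, G5 stuck-at-0, G6 stuck-at-1, G7 stuck-at-0, G8 stuck-at-0, G9 stuck-at-0}.
Test 2 (a=1, b=1, c=1, d=1, e=0): fault-free G1=0, G2=0, G3=0, G4=0, G5=1, G6=0, G7=1, G8=1, G9=1 → 1; observed 1. Eliminates G1 stuck-at-1, G2 stuck-at-1, G5 stuck-at-0, G6 stuck-at-1, G7 stuck-at-0, G8 stuck-at-0, G9 stuck-at-0.
Test 3 (a=0, b=1, c=1, d=0, e=1): fault-free G1=1, G2=0, G3=0, G4=0, G5=1, G6=0, G7=1, G8=1, G9=1 → 1; observed 0. Eliminates G3 stuck-at-1.
Only G4 stuck-at-1 is consistent with every test.

G4 stuck-at-1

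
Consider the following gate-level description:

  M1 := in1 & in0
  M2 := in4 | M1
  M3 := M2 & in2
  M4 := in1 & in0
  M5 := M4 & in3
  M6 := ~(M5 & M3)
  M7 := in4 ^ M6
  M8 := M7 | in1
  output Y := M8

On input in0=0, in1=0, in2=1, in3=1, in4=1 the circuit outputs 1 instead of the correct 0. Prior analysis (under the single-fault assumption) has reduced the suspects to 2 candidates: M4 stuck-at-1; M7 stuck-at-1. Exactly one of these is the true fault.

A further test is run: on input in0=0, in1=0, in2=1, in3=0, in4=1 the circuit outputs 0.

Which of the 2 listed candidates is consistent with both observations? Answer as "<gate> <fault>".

M4 stuck-at-1

Evaluate each candidate on input in0=0, in1=0, in2=1, in3=0, in4=1:
  M4 stuck-at-1: M1=0, M2=1, M3=1, M4=1 [stuck-at-1], M5=0, M6=1, M7=0, M8=0 → 0 — matches
  M7 stuck-at-1: M1=0, M2=1, M3=1, M4=0, M5=0, M6=1, M7=1 [stuck-at-1], M8=1 → 1 — eliminated
Only M4 stuck-at-1 reproduces the observed 0.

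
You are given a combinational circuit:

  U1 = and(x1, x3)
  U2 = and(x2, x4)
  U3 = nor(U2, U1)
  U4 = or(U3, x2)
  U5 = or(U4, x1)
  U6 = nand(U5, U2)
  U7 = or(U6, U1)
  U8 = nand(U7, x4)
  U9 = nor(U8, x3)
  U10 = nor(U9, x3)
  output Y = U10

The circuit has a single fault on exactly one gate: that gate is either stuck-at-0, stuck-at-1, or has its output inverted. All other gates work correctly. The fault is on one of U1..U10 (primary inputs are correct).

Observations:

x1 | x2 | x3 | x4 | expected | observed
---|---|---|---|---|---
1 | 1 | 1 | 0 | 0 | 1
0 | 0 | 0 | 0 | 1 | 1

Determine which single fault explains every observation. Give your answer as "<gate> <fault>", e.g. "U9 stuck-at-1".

U10 stuck-at-1

Fault-free values for test 1 (x1=1, x2=1, x3=1, x4=0): U1=1, U2=0, U3=0, U4=1, U5=1, U6=1, U7=1, U8=1, U9=0, U10=0, giving Y=0. Observed 1.
Test 1: faults giving observed 1 are {U10 stuck-at-1, U10 inverted output}.
Test 2 (x1=0, x2=0, x3=0, x4=0): fault-free U1=0, U2=0, U3=1, U4=1, U5=1, U6=1, U7=1, U8=1, U9=0, U10=1 → 1; observed 1. Eliminates U10 inverted output.
Only U10 stuck-at-1 is consistent with every test.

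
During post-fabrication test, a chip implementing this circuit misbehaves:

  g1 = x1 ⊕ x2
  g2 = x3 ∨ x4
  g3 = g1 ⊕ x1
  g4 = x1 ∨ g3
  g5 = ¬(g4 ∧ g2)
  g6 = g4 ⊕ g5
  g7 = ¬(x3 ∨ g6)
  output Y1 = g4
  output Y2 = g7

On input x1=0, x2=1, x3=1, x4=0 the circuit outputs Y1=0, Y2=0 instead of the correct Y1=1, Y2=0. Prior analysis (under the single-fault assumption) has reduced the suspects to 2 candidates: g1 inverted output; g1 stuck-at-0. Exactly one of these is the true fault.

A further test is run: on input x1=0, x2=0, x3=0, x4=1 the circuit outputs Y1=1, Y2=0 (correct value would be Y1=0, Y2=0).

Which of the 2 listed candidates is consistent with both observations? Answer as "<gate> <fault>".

Evaluate each candidate on input x1=0, x2=0, x3=0, x4=1:
  g1 inverted output: g1=1 [inverted output], g2=1, g3=1, g4=1, g5=0, g6=1, g7=0 → Y1=1, Y2=0 — matches
  g1 stuck-at-0: g1=0 [stuck-at-0], g2=1, g3=0, g4=0, g5=1, g6=1, g7=0 → Y1=0, Y2=0 — eliminated
Only g1 inverted output reproduces the observed Y1=1, Y2=0.

g1 inverted output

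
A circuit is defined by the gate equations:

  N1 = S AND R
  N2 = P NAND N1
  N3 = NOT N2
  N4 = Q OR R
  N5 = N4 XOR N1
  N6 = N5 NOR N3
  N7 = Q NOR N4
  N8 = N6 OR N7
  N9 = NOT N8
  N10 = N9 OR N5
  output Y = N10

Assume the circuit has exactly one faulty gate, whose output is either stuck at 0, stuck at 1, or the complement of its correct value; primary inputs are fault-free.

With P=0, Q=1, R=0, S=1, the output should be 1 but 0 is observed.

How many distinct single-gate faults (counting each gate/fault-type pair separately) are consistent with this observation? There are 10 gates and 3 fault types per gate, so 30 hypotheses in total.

8

Fault-free: N1=0, N2=1, N3=0, N4=1, N5=1, N6=0, N7=0, N8=0, N9=1, N10=1 → 1. Observed 0.
  N1: stuck-at-1, inverted output ✓; others ✗
  N2: none of the 3 fault types match ✗
  N3: none of the 3 fault types match ✗
  N4: stuck-at-0, inverted output ✓; others ✗
  N5: stuck-at-0, inverted output ✓; others ✗
  N6: none of the 3 fault types match ✗
  N7: none of the 3 fault types match ✗
  N8: none of the 3 fault types match ✗
  N9: none of the 3 fault types match ✗
  N10: stuck-at-0, inverted output ✓; others ✗
Consistent faults: {N1 stuck-at-1, N1 inverted output, N4 stuck-at-0, N4 inverted output, N5 stuck-at-0, N5 inverted output, N10 stuck-at-0, N10 inverted output} — 8 in all.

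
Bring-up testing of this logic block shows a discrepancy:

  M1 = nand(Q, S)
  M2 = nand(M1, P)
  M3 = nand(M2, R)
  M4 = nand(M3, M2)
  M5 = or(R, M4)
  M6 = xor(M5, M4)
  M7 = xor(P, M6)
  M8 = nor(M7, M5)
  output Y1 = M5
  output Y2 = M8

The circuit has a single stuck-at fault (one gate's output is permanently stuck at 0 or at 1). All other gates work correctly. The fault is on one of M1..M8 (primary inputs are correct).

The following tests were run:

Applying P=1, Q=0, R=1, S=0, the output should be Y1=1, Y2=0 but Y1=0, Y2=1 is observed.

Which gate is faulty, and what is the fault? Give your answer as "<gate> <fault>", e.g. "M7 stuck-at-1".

M5 stuck-at-0

Fault-free values for test 1 (P=1, Q=0, R=1, S=0): M1=1, M2=0, M3=1, M4=1, M5=1, M6=0, M7=1, M8=0, giving Y1=1, Y2=0. Observed Y1=0, Y2=1.
Test 1: faults giving observed Y1=0, Y2=1 are {M5 stuck-at-0}.
Only M5 stuck-at-0 is consistent with every test.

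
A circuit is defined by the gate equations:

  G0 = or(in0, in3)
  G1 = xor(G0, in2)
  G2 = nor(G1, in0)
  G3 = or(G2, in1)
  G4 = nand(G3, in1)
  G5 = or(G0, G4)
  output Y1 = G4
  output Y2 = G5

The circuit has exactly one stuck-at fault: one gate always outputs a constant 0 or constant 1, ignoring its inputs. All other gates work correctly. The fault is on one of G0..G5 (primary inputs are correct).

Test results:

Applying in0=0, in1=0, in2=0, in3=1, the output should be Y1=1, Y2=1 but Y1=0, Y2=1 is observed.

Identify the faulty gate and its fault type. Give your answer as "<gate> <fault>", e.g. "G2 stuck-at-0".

Fault-free values for test 1 (in0=0, in1=0, in2=0, in3=1): G0=1, G1=1, G2=0, G3=0, G4=1, G5=1, giving Y1=1, Y2=1. Observed Y1=0, Y2=1.
Test 1: faults giving observed Y1=0, Y2=1 are {G4 stuck-at-0}.
Only G4 stuck-at-0 is consistent with every test.

G4 stuck-at-0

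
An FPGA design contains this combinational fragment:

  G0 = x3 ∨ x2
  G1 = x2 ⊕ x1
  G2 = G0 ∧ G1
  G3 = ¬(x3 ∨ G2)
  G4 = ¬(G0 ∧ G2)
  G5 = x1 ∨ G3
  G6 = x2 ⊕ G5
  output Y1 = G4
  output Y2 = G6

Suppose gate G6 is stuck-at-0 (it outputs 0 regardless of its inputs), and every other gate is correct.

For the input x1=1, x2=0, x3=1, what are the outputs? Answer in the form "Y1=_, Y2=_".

Y1=0, Y2=0

Propagate with G6 forced: G0=1, G1=1, G2=1, G3=0, G4=0, G5=1, G6=0 [stuck-at-0].
So the outputs are Y1=0, Y2=0. (Without the fault they would be Y1=0, Y2=1.)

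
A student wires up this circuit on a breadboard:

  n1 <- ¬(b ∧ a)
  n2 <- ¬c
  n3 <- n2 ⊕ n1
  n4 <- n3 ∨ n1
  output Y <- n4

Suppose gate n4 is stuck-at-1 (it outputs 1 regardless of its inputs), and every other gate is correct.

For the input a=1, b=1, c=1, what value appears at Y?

1

Propagate with n4 forced: n1=0, n2=0, n3=0, n4=1 [stuck-at-1].
So Y = 1. (Without the fault it would be 0.)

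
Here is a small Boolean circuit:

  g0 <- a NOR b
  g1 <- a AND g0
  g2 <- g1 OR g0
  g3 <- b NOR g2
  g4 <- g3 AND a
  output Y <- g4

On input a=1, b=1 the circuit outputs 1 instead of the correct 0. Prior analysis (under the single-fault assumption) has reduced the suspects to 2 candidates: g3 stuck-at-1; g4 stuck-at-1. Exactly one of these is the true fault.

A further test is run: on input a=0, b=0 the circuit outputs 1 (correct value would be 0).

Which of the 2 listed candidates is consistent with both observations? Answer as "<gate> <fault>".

g4 stuck-at-1

Evaluate each candidate on input a=0, b=0:
  g3 stuck-at-1: g0=1, g1=0, g2=1, g3=1 [stuck-at-1], g4=0 → 0 — eliminated
  g4 stuck-at-1: g0=1, g1=0, g2=1, g3=0, g4=1 [stuck-at-1] → 1 — matches
Only g4 stuck-at-1 reproduces the observed 1.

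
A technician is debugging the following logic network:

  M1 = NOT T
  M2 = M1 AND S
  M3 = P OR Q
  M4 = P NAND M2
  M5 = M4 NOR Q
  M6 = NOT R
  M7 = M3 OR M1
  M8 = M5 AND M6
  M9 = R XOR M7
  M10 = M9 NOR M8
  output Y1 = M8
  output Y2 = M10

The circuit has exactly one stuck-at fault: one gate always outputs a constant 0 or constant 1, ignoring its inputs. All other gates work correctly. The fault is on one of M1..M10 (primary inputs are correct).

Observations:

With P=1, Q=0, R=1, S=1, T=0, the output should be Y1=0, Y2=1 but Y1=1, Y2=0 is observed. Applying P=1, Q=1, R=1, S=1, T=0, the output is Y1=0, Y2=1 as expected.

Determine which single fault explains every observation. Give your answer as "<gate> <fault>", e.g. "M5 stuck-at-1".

Fault-free values for test 1 (P=1, Q=0, R=1, S=1, T=0): M1=1, M2=1, M3=1, M4=0, M5=1, M6=0, M7=1, M8=0, M9=0, M10=1, giving Y1=0, Y2=1. Observed Y1=1, Y2=0.
Test 1: faults giving observed Y1=1, Y2=0 are {M6 stuck-at-1, M8 stuck-at-1}.
Test 2 (P=1, Q=1, R=1, S=1, T=0): fault-free M1=1, M2=1, M3=1, M4=0, M5=0, M6=0, M7=1, M8=0, M9=0, M10=1 → Y1=0, Y2=1; observed Y1=0, Y2=1. Eliminates M8 stuck-at-1.
Only M6 stuck-at-1 is consistent with every test.

M6 stuck-at-1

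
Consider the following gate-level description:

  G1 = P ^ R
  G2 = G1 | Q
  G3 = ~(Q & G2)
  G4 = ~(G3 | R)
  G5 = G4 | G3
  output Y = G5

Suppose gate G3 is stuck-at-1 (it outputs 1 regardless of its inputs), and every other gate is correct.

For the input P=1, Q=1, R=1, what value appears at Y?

1

Propagate with G3 forced: G1=0, G2=1, G3=1 [stuck-at-1], G4=0, G5=1.
So Y = 1. (Without the fault it would be 0.)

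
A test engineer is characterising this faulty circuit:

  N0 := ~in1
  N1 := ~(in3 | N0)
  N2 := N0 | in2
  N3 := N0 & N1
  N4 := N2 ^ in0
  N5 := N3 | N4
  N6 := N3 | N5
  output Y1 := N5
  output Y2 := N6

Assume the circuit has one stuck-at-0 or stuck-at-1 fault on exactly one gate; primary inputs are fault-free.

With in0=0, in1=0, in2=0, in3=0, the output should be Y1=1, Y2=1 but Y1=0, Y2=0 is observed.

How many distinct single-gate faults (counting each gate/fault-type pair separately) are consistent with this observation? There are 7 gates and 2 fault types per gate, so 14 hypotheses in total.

4

Fault-free: N0=1, N1=0, N2=1, N3=0, N4=1, N5=1, N6=1 → Y1=1, Y2=1. Observed Y1=0, Y2=0.
  N0 stuck-at-0: output Y1=0, Y2=0 ✓
  N0 stuck-at-1: output Y1=1, Y2=1 ✗
  N1 stuck-at-0: output Y1=1, Y2=1 ✗
  N1 stuck-at-1: output Y1=1, Y2=1 ✗
  N2 stuck-at-0: output Y1=0, Y2=0 ✓
  N2 stuck-at-1: output Y1=1, Y2=1 ✗
  N3 stuck-at-0: output Y1=1, Y2=1 ✗
  N3 stuck-at-1: output Y1=1, Y2=1 ✗
  N4 stuck-at-0: output Y1=0, Y2=0 ✓
  N4 stuck-at-1: output Y1=1, Y2=1 ✗
  N5 stuck-at-0: output Y1=0, Y2=0 ✓
  N5 stuck-at-1: output Y1=1, Y2=1 ✗
  N6 stuck-at-0: output Y1=1, Y2=0 ✗
  N6 stuck-at-1: output Y1=1, Y2=1 ✗
Consistent faults: {N0 stuck-at-0, N2 stuck-at-0, N4 stuck-at-0, N5 stuck-at-0} — 4 in all.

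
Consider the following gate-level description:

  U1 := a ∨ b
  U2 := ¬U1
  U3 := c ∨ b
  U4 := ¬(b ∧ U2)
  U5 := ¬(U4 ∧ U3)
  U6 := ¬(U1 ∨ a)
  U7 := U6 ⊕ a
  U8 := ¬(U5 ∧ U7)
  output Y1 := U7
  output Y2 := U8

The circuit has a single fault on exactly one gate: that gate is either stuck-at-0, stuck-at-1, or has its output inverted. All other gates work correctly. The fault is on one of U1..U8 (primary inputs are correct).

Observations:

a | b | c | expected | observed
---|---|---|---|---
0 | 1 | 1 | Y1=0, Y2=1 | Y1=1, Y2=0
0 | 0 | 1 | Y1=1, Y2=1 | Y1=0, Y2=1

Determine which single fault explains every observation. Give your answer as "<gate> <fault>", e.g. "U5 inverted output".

Fault-free values for test 1 (a=0, b=1, c=1): U1=1, U2=0, U3=1, U4=1, U5=0, U6=0, U7=0, U8=1, giving Y1=0, Y2=1. Observed Y1=1, Y2=0.
Test 1: faults giving observed Y1=1, Y2=0 are {U1 stuck-at-0, U1 inverted output}.
Test 2 (a=0, b=0, c=1): fault-free U1=0, U2=1, U3=1, U4=1, U5=0, U6=1, U7=1, U8=1 → Y1=1, Y2=1; observed Y1=0, Y2=1. Eliminates U1 stuck-at-0.
Only U1 inverted output is consistent with every test.

U1 inverted output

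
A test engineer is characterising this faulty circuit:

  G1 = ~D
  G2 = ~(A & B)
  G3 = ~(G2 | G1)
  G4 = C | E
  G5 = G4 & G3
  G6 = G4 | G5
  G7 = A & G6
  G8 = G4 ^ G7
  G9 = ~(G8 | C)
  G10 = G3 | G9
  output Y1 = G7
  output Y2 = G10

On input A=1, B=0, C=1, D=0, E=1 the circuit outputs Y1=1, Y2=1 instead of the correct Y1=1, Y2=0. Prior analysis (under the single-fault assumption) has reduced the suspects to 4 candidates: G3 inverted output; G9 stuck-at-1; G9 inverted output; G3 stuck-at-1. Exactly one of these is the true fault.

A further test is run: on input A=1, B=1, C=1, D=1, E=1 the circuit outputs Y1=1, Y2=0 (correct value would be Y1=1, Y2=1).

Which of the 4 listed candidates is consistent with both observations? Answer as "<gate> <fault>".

G3 inverted output

Evaluate each candidate on input A=1, B=1, C=1, D=1, E=1:
  G3 inverted output: G1=0, G2=0, G3=0 [inverted output], G4=1, G5=0, G6=1, G7=1, G8=0, G9=0, G10=0 → Y1=1, Y2=0 — matches
  G9 stuck-at-1: G1=0, G2=0, G3=1, G4=1, G5=1, G6=1, G7=1, G8=0, G9=1 [stuck-at-1], G10=1 → Y1=1, Y2=1 — eliminated
  G9 inverted output: G1=0, G2=0, G3=1, G4=1, G5=1, G6=1, G7=1, G8=0, G9=1 [inverted output], G10=1 → Y1=1, Y2=1 — eliminated
  G3 stuck-at-1: G1=0, G2=0, G3=1 [stuck-at-1], G4=1, G5=1, G6=1, G7=1, G8=0, G9=0, G10=1 → Y1=1, Y2=1 — eliminated
Only G3 inverted output reproduces the observed Y1=1, Y2=0.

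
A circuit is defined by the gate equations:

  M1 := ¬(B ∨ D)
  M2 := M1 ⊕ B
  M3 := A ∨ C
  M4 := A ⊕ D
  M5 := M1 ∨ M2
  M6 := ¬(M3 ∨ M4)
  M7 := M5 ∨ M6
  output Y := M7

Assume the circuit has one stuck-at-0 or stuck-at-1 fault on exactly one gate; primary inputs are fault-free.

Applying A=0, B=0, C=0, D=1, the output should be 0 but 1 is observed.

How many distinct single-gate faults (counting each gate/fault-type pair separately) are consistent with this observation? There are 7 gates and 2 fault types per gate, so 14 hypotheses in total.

Fault-free: M1=0, M2=0, M3=0, M4=1, M5=0, M6=0, M7=0 → 0. Observed 1.
  M1 stuck-at-0: output 0 ✗
  M1 stuck-at-1: output 1 ✓
  M2 stuck-at-0: output 0 ✗
  M2 stuck-at-1: output 1 ✓
  M3 stuck-at-0: output 0 ✗
  M3 stuck-at-1: output 0 ✗
  M4 stuck-at-0: output 1 ✓
  M4 stuck-at-1: output 0 ✗
  M5 stuck-at-0: output 0 ✗
  M5 stuck-at-1: output 1 ✓
  M6 stuck-at-0: output 0 ✗
  M6 stuck-at-1: output 1 ✓
  M7 stuck-at-0: output 0 ✗
  M7 stuck-at-1: output 1 ✓
Consistent faults: {M1 stuck-at-1, M2 stuck-at-1, M4 stuck-at-0, M5 stuck-at-1, M6 stuck-at-1, M7 stuck-at-1} — 6 in all.

6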